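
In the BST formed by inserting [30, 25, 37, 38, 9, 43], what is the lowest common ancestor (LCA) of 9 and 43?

Tree insertion order: [30, 25, 37, 38, 9, 43]
Tree (level-order array): [30, 25, 37, 9, None, None, 38, None, None, None, 43]
In a BST, the LCA of p=9, q=43 is the first node v on the
root-to-leaf path with p <= v <= q (go left if both < v, right if both > v).
Walk from root:
  at 30: 9 <= 30 <= 43, this is the LCA
LCA = 30


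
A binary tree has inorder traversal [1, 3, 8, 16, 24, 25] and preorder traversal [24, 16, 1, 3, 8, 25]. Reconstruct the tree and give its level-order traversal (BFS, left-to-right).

Inorder:  [1, 3, 8, 16, 24, 25]
Preorder: [24, 16, 1, 3, 8, 25]
Algorithm: preorder visits root first, so consume preorder in order;
for each root, split the current inorder slice at that value into
left-subtree inorder and right-subtree inorder, then recurse.
Recursive splits:
  root=24; inorder splits into left=[1, 3, 8, 16], right=[25]
  root=16; inorder splits into left=[1, 3, 8], right=[]
  root=1; inorder splits into left=[], right=[3, 8]
  root=3; inorder splits into left=[], right=[8]
  root=8; inorder splits into left=[], right=[]
  root=25; inorder splits into left=[], right=[]
Reconstructed level-order: [24, 16, 25, 1, 3, 8]


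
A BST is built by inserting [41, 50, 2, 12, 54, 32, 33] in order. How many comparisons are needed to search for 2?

Search path for 2: 41 -> 2
Found: True
Comparisons: 2


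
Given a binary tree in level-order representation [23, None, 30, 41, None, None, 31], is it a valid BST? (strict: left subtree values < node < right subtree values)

Level-order array: [23, None, 30, 41, None, None, 31]
Validate using subtree bounds (lo, hi): at each node, require lo < value < hi,
then recurse left with hi=value and right with lo=value.
Preorder trace (stopping at first violation):
  at node 23 with bounds (-inf, +inf): OK
  at node 30 with bounds (23, +inf): OK
  at node 41 with bounds (23, 30): VIOLATION
Node 41 violates its bound: not (23 < 41 < 30).
Result: Not a valid BST


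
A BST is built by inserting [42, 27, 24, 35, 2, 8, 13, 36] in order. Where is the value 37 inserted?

Starting tree (level order): [42, 27, None, 24, 35, 2, None, None, 36, None, 8, None, None, None, 13]
Insertion path: 42 -> 27 -> 35 -> 36
Result: insert 37 as right child of 36
Final tree (level order): [42, 27, None, 24, 35, 2, None, None, 36, None, 8, None, 37, None, 13]


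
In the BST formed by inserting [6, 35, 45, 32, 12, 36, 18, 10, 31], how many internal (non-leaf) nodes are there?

Tree built from: [6, 35, 45, 32, 12, 36, 18, 10, 31]
Tree (level-order array): [6, None, 35, 32, 45, 12, None, 36, None, 10, 18, None, None, None, None, None, 31]
Rule: An internal node has at least one child.
Per-node child counts:
  node 6: 1 child(ren)
  node 35: 2 child(ren)
  node 32: 1 child(ren)
  node 12: 2 child(ren)
  node 10: 0 child(ren)
  node 18: 1 child(ren)
  node 31: 0 child(ren)
  node 45: 1 child(ren)
  node 36: 0 child(ren)
Matching nodes: [6, 35, 32, 12, 18, 45]
Count of internal (non-leaf) nodes: 6


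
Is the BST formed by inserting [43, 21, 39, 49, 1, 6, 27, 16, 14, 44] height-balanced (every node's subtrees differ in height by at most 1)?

Tree (level-order array): [43, 21, 49, 1, 39, 44, None, None, 6, 27, None, None, None, None, 16, None, None, 14]
Definition: a tree is height-balanced if, at every node, |h(left) - h(right)| <= 1 (empty subtree has height -1).
Bottom-up per-node check:
  node 14: h_left=-1, h_right=-1, diff=0 [OK], height=0
  node 16: h_left=0, h_right=-1, diff=1 [OK], height=1
  node 6: h_left=-1, h_right=1, diff=2 [FAIL (|-1-1|=2 > 1)], height=2
  node 1: h_left=-1, h_right=2, diff=3 [FAIL (|-1-2|=3 > 1)], height=3
  node 27: h_left=-1, h_right=-1, diff=0 [OK], height=0
  node 39: h_left=0, h_right=-1, diff=1 [OK], height=1
  node 21: h_left=3, h_right=1, diff=2 [FAIL (|3-1|=2 > 1)], height=4
  node 44: h_left=-1, h_right=-1, diff=0 [OK], height=0
  node 49: h_left=0, h_right=-1, diff=1 [OK], height=1
  node 43: h_left=4, h_right=1, diff=3 [FAIL (|4-1|=3 > 1)], height=5
Node 6 violates the condition: |-1 - 1| = 2 > 1.
Result: Not balanced


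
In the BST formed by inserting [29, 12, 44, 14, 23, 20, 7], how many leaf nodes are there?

Tree built from: [29, 12, 44, 14, 23, 20, 7]
Tree (level-order array): [29, 12, 44, 7, 14, None, None, None, None, None, 23, 20]
Rule: A leaf has 0 children.
Per-node child counts:
  node 29: 2 child(ren)
  node 12: 2 child(ren)
  node 7: 0 child(ren)
  node 14: 1 child(ren)
  node 23: 1 child(ren)
  node 20: 0 child(ren)
  node 44: 0 child(ren)
Matching nodes: [7, 20, 44]
Count of leaf nodes: 3


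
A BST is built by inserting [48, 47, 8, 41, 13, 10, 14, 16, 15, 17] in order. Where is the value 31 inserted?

Starting tree (level order): [48, 47, None, 8, None, None, 41, 13, None, 10, 14, None, None, None, 16, 15, 17]
Insertion path: 48 -> 47 -> 8 -> 41 -> 13 -> 14 -> 16 -> 17
Result: insert 31 as right child of 17
Final tree (level order): [48, 47, None, 8, None, None, 41, 13, None, 10, 14, None, None, None, 16, 15, 17, None, None, None, 31]


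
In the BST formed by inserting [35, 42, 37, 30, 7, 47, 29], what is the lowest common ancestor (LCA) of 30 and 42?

Tree insertion order: [35, 42, 37, 30, 7, 47, 29]
Tree (level-order array): [35, 30, 42, 7, None, 37, 47, None, 29]
In a BST, the LCA of p=30, q=42 is the first node v on the
root-to-leaf path with p <= v <= q (go left if both < v, right if both > v).
Walk from root:
  at 35: 30 <= 35 <= 42, this is the LCA
LCA = 35


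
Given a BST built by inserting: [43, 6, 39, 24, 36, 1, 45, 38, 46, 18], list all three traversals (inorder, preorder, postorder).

Tree insertion order: [43, 6, 39, 24, 36, 1, 45, 38, 46, 18]
Tree (level-order array): [43, 6, 45, 1, 39, None, 46, None, None, 24, None, None, None, 18, 36, None, None, None, 38]
Inorder (L, root, R): [1, 6, 18, 24, 36, 38, 39, 43, 45, 46]
Preorder (root, L, R): [43, 6, 1, 39, 24, 18, 36, 38, 45, 46]
Postorder (L, R, root): [1, 18, 38, 36, 24, 39, 6, 46, 45, 43]


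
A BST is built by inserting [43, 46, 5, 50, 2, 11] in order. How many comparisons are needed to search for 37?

Search path for 37: 43 -> 5 -> 11
Found: False
Comparisons: 3


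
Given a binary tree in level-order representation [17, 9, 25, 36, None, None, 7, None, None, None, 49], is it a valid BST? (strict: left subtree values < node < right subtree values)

Level-order array: [17, 9, 25, 36, None, None, 7, None, None, None, 49]
Validate using subtree bounds (lo, hi): at each node, require lo < value < hi,
then recurse left with hi=value and right with lo=value.
Preorder trace (stopping at first violation):
  at node 17 with bounds (-inf, +inf): OK
  at node 9 with bounds (-inf, 17): OK
  at node 36 with bounds (-inf, 9): VIOLATION
Node 36 violates its bound: not (-inf < 36 < 9).
Result: Not a valid BST


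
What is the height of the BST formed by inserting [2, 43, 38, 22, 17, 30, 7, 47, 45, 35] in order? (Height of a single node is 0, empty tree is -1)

Insertion order: [2, 43, 38, 22, 17, 30, 7, 47, 45, 35]
Tree (level-order array): [2, None, 43, 38, 47, 22, None, 45, None, 17, 30, None, None, 7, None, None, 35]
Compute height bottom-up (empty subtree = -1):
  height(7) = 1 + max(-1, -1) = 0
  height(17) = 1 + max(0, -1) = 1
  height(35) = 1 + max(-1, -1) = 0
  height(30) = 1 + max(-1, 0) = 1
  height(22) = 1 + max(1, 1) = 2
  height(38) = 1 + max(2, -1) = 3
  height(45) = 1 + max(-1, -1) = 0
  height(47) = 1 + max(0, -1) = 1
  height(43) = 1 + max(3, 1) = 4
  height(2) = 1 + max(-1, 4) = 5
Height = 5


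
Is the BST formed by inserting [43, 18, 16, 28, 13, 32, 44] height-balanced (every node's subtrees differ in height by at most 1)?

Tree (level-order array): [43, 18, 44, 16, 28, None, None, 13, None, None, 32]
Definition: a tree is height-balanced if, at every node, |h(left) - h(right)| <= 1 (empty subtree has height -1).
Bottom-up per-node check:
  node 13: h_left=-1, h_right=-1, diff=0 [OK], height=0
  node 16: h_left=0, h_right=-1, diff=1 [OK], height=1
  node 32: h_left=-1, h_right=-1, diff=0 [OK], height=0
  node 28: h_left=-1, h_right=0, diff=1 [OK], height=1
  node 18: h_left=1, h_right=1, diff=0 [OK], height=2
  node 44: h_left=-1, h_right=-1, diff=0 [OK], height=0
  node 43: h_left=2, h_right=0, diff=2 [FAIL (|2-0|=2 > 1)], height=3
Node 43 violates the condition: |2 - 0| = 2 > 1.
Result: Not balanced


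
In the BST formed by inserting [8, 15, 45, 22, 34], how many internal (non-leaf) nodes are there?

Tree built from: [8, 15, 45, 22, 34]
Tree (level-order array): [8, None, 15, None, 45, 22, None, None, 34]
Rule: An internal node has at least one child.
Per-node child counts:
  node 8: 1 child(ren)
  node 15: 1 child(ren)
  node 45: 1 child(ren)
  node 22: 1 child(ren)
  node 34: 0 child(ren)
Matching nodes: [8, 15, 45, 22]
Count of internal (non-leaf) nodes: 4


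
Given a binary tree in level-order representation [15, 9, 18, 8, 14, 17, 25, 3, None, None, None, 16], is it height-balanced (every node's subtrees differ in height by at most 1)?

Tree (level-order array): [15, 9, 18, 8, 14, 17, 25, 3, None, None, None, 16]
Definition: a tree is height-balanced if, at every node, |h(left) - h(right)| <= 1 (empty subtree has height -1).
Bottom-up per-node check:
  node 3: h_left=-1, h_right=-1, diff=0 [OK], height=0
  node 8: h_left=0, h_right=-1, diff=1 [OK], height=1
  node 14: h_left=-1, h_right=-1, diff=0 [OK], height=0
  node 9: h_left=1, h_right=0, diff=1 [OK], height=2
  node 16: h_left=-1, h_right=-1, diff=0 [OK], height=0
  node 17: h_left=0, h_right=-1, diff=1 [OK], height=1
  node 25: h_left=-1, h_right=-1, diff=0 [OK], height=0
  node 18: h_left=1, h_right=0, diff=1 [OK], height=2
  node 15: h_left=2, h_right=2, diff=0 [OK], height=3
All nodes satisfy the balance condition.
Result: Balanced


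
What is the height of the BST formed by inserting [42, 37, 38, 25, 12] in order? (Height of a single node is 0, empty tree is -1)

Insertion order: [42, 37, 38, 25, 12]
Tree (level-order array): [42, 37, None, 25, 38, 12]
Compute height bottom-up (empty subtree = -1):
  height(12) = 1 + max(-1, -1) = 0
  height(25) = 1 + max(0, -1) = 1
  height(38) = 1 + max(-1, -1) = 0
  height(37) = 1 + max(1, 0) = 2
  height(42) = 1 + max(2, -1) = 3
Height = 3


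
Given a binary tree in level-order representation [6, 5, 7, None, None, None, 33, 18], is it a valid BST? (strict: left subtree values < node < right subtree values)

Level-order array: [6, 5, 7, None, None, None, 33, 18]
Validate using subtree bounds (lo, hi): at each node, require lo < value < hi,
then recurse left with hi=value and right with lo=value.
Preorder trace (stopping at first violation):
  at node 6 with bounds (-inf, +inf): OK
  at node 5 with bounds (-inf, 6): OK
  at node 7 with bounds (6, +inf): OK
  at node 33 with bounds (7, +inf): OK
  at node 18 with bounds (7, 33): OK
No violation found at any node.
Result: Valid BST


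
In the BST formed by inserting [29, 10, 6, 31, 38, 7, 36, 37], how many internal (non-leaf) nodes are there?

Tree built from: [29, 10, 6, 31, 38, 7, 36, 37]
Tree (level-order array): [29, 10, 31, 6, None, None, 38, None, 7, 36, None, None, None, None, 37]
Rule: An internal node has at least one child.
Per-node child counts:
  node 29: 2 child(ren)
  node 10: 1 child(ren)
  node 6: 1 child(ren)
  node 7: 0 child(ren)
  node 31: 1 child(ren)
  node 38: 1 child(ren)
  node 36: 1 child(ren)
  node 37: 0 child(ren)
Matching nodes: [29, 10, 6, 31, 38, 36]
Count of internal (non-leaf) nodes: 6


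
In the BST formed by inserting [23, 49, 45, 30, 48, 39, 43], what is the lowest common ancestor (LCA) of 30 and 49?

Tree insertion order: [23, 49, 45, 30, 48, 39, 43]
Tree (level-order array): [23, None, 49, 45, None, 30, 48, None, 39, None, None, None, 43]
In a BST, the LCA of p=30, q=49 is the first node v on the
root-to-leaf path with p <= v <= q (go left if both < v, right if both > v).
Walk from root:
  at 23: both 30 and 49 > 23, go right
  at 49: 30 <= 49 <= 49, this is the LCA
LCA = 49


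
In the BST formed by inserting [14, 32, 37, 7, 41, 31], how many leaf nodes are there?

Tree built from: [14, 32, 37, 7, 41, 31]
Tree (level-order array): [14, 7, 32, None, None, 31, 37, None, None, None, 41]
Rule: A leaf has 0 children.
Per-node child counts:
  node 14: 2 child(ren)
  node 7: 0 child(ren)
  node 32: 2 child(ren)
  node 31: 0 child(ren)
  node 37: 1 child(ren)
  node 41: 0 child(ren)
Matching nodes: [7, 31, 41]
Count of leaf nodes: 3


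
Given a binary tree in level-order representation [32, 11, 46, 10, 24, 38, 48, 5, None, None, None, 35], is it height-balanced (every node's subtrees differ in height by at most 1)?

Tree (level-order array): [32, 11, 46, 10, 24, 38, 48, 5, None, None, None, 35]
Definition: a tree is height-balanced if, at every node, |h(left) - h(right)| <= 1 (empty subtree has height -1).
Bottom-up per-node check:
  node 5: h_left=-1, h_right=-1, diff=0 [OK], height=0
  node 10: h_left=0, h_right=-1, diff=1 [OK], height=1
  node 24: h_left=-1, h_right=-1, diff=0 [OK], height=0
  node 11: h_left=1, h_right=0, diff=1 [OK], height=2
  node 35: h_left=-1, h_right=-1, diff=0 [OK], height=0
  node 38: h_left=0, h_right=-1, diff=1 [OK], height=1
  node 48: h_left=-1, h_right=-1, diff=0 [OK], height=0
  node 46: h_left=1, h_right=0, diff=1 [OK], height=2
  node 32: h_left=2, h_right=2, diff=0 [OK], height=3
All nodes satisfy the balance condition.
Result: Balanced


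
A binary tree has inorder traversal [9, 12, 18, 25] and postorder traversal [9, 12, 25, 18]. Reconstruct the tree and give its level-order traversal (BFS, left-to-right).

Inorder:   [9, 12, 18, 25]
Postorder: [9, 12, 25, 18]
Algorithm: postorder visits root last, so walk postorder right-to-left;
each value is the root of the current inorder slice — split it at that
value, recurse on the right subtree first, then the left.
Recursive splits:
  root=18; inorder splits into left=[9, 12], right=[25]
  root=25; inorder splits into left=[], right=[]
  root=12; inorder splits into left=[9], right=[]
  root=9; inorder splits into left=[], right=[]
Reconstructed level-order: [18, 12, 25, 9]


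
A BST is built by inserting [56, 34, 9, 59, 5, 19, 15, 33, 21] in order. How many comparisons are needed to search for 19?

Search path for 19: 56 -> 34 -> 9 -> 19
Found: True
Comparisons: 4


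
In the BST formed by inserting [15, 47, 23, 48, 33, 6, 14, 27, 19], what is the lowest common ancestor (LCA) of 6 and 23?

Tree insertion order: [15, 47, 23, 48, 33, 6, 14, 27, 19]
Tree (level-order array): [15, 6, 47, None, 14, 23, 48, None, None, 19, 33, None, None, None, None, 27]
In a BST, the LCA of p=6, q=23 is the first node v on the
root-to-leaf path with p <= v <= q (go left if both < v, right if both > v).
Walk from root:
  at 15: 6 <= 15 <= 23, this is the LCA
LCA = 15


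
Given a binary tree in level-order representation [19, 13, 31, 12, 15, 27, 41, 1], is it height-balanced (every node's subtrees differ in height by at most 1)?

Tree (level-order array): [19, 13, 31, 12, 15, 27, 41, 1]
Definition: a tree is height-balanced if, at every node, |h(left) - h(right)| <= 1 (empty subtree has height -1).
Bottom-up per-node check:
  node 1: h_left=-1, h_right=-1, diff=0 [OK], height=0
  node 12: h_left=0, h_right=-1, diff=1 [OK], height=1
  node 15: h_left=-1, h_right=-1, diff=0 [OK], height=0
  node 13: h_left=1, h_right=0, diff=1 [OK], height=2
  node 27: h_left=-1, h_right=-1, diff=0 [OK], height=0
  node 41: h_left=-1, h_right=-1, diff=0 [OK], height=0
  node 31: h_left=0, h_right=0, diff=0 [OK], height=1
  node 19: h_left=2, h_right=1, diff=1 [OK], height=3
All nodes satisfy the balance condition.
Result: Balanced


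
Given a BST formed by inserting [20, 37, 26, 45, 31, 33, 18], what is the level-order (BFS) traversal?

Tree insertion order: [20, 37, 26, 45, 31, 33, 18]
Tree (level-order array): [20, 18, 37, None, None, 26, 45, None, 31, None, None, None, 33]
BFS from the root, enqueuing left then right child of each popped node:
  queue [20] -> pop 20, enqueue [18, 37], visited so far: [20]
  queue [18, 37] -> pop 18, enqueue [none], visited so far: [20, 18]
  queue [37] -> pop 37, enqueue [26, 45], visited so far: [20, 18, 37]
  queue [26, 45] -> pop 26, enqueue [31], visited so far: [20, 18, 37, 26]
  queue [45, 31] -> pop 45, enqueue [none], visited so far: [20, 18, 37, 26, 45]
  queue [31] -> pop 31, enqueue [33], visited so far: [20, 18, 37, 26, 45, 31]
  queue [33] -> pop 33, enqueue [none], visited so far: [20, 18, 37, 26, 45, 31, 33]
Result: [20, 18, 37, 26, 45, 31, 33]


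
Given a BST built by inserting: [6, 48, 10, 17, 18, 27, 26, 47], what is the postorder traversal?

Tree insertion order: [6, 48, 10, 17, 18, 27, 26, 47]
Tree (level-order array): [6, None, 48, 10, None, None, 17, None, 18, None, 27, 26, 47]
Postorder traversal: [26, 47, 27, 18, 17, 10, 48, 6]


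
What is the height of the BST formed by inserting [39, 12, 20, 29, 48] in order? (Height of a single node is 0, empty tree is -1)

Insertion order: [39, 12, 20, 29, 48]
Tree (level-order array): [39, 12, 48, None, 20, None, None, None, 29]
Compute height bottom-up (empty subtree = -1):
  height(29) = 1 + max(-1, -1) = 0
  height(20) = 1 + max(-1, 0) = 1
  height(12) = 1 + max(-1, 1) = 2
  height(48) = 1 + max(-1, -1) = 0
  height(39) = 1 + max(2, 0) = 3
Height = 3


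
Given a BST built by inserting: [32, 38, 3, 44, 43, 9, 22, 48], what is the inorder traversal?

Tree insertion order: [32, 38, 3, 44, 43, 9, 22, 48]
Tree (level-order array): [32, 3, 38, None, 9, None, 44, None, 22, 43, 48]
Inorder traversal: [3, 9, 22, 32, 38, 43, 44, 48]


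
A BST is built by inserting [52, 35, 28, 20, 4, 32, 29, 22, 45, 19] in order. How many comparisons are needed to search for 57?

Search path for 57: 52
Found: False
Comparisons: 1


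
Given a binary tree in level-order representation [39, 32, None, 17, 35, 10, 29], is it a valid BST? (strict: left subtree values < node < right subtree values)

Level-order array: [39, 32, None, 17, 35, 10, 29]
Validate using subtree bounds (lo, hi): at each node, require lo < value < hi,
then recurse left with hi=value and right with lo=value.
Preorder trace (stopping at first violation):
  at node 39 with bounds (-inf, +inf): OK
  at node 32 with bounds (-inf, 39): OK
  at node 17 with bounds (-inf, 32): OK
  at node 10 with bounds (-inf, 17): OK
  at node 29 with bounds (17, 32): OK
  at node 35 with bounds (32, 39): OK
No violation found at any node.
Result: Valid BST


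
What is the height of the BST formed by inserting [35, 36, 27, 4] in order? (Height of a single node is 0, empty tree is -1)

Insertion order: [35, 36, 27, 4]
Tree (level-order array): [35, 27, 36, 4]
Compute height bottom-up (empty subtree = -1):
  height(4) = 1 + max(-1, -1) = 0
  height(27) = 1 + max(0, -1) = 1
  height(36) = 1 + max(-1, -1) = 0
  height(35) = 1 + max(1, 0) = 2
Height = 2


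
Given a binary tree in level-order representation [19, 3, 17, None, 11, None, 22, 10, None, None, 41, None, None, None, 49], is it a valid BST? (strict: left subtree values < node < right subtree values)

Level-order array: [19, 3, 17, None, 11, None, 22, 10, None, None, 41, None, None, None, 49]
Validate using subtree bounds (lo, hi): at each node, require lo < value < hi,
then recurse left with hi=value and right with lo=value.
Preorder trace (stopping at first violation):
  at node 19 with bounds (-inf, +inf): OK
  at node 3 with bounds (-inf, 19): OK
  at node 11 with bounds (3, 19): OK
  at node 10 with bounds (3, 11): OK
  at node 17 with bounds (19, +inf): VIOLATION
Node 17 violates its bound: not (19 < 17 < +inf).
Result: Not a valid BST


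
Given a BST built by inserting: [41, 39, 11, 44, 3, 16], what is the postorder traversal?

Tree insertion order: [41, 39, 11, 44, 3, 16]
Tree (level-order array): [41, 39, 44, 11, None, None, None, 3, 16]
Postorder traversal: [3, 16, 11, 39, 44, 41]


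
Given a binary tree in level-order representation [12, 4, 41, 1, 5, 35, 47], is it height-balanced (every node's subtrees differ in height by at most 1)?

Tree (level-order array): [12, 4, 41, 1, 5, 35, 47]
Definition: a tree is height-balanced if, at every node, |h(left) - h(right)| <= 1 (empty subtree has height -1).
Bottom-up per-node check:
  node 1: h_left=-1, h_right=-1, diff=0 [OK], height=0
  node 5: h_left=-1, h_right=-1, diff=0 [OK], height=0
  node 4: h_left=0, h_right=0, diff=0 [OK], height=1
  node 35: h_left=-1, h_right=-1, diff=0 [OK], height=0
  node 47: h_left=-1, h_right=-1, diff=0 [OK], height=0
  node 41: h_left=0, h_right=0, diff=0 [OK], height=1
  node 12: h_left=1, h_right=1, diff=0 [OK], height=2
All nodes satisfy the balance condition.
Result: Balanced


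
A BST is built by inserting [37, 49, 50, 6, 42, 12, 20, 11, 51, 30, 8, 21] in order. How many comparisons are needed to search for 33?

Search path for 33: 37 -> 6 -> 12 -> 20 -> 30
Found: False
Comparisons: 5


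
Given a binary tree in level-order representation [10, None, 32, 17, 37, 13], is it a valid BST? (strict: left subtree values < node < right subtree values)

Level-order array: [10, None, 32, 17, 37, 13]
Validate using subtree bounds (lo, hi): at each node, require lo < value < hi,
then recurse left with hi=value and right with lo=value.
Preorder trace (stopping at first violation):
  at node 10 with bounds (-inf, +inf): OK
  at node 32 with bounds (10, +inf): OK
  at node 17 with bounds (10, 32): OK
  at node 13 with bounds (10, 17): OK
  at node 37 with bounds (32, +inf): OK
No violation found at any node.
Result: Valid BST


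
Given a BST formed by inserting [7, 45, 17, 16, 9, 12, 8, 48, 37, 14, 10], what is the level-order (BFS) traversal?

Tree insertion order: [7, 45, 17, 16, 9, 12, 8, 48, 37, 14, 10]
Tree (level-order array): [7, None, 45, 17, 48, 16, 37, None, None, 9, None, None, None, 8, 12, None, None, 10, 14]
BFS from the root, enqueuing left then right child of each popped node:
  queue [7] -> pop 7, enqueue [45], visited so far: [7]
  queue [45] -> pop 45, enqueue [17, 48], visited so far: [7, 45]
  queue [17, 48] -> pop 17, enqueue [16, 37], visited so far: [7, 45, 17]
  queue [48, 16, 37] -> pop 48, enqueue [none], visited so far: [7, 45, 17, 48]
  queue [16, 37] -> pop 16, enqueue [9], visited so far: [7, 45, 17, 48, 16]
  queue [37, 9] -> pop 37, enqueue [none], visited so far: [7, 45, 17, 48, 16, 37]
  queue [9] -> pop 9, enqueue [8, 12], visited so far: [7, 45, 17, 48, 16, 37, 9]
  queue [8, 12] -> pop 8, enqueue [none], visited so far: [7, 45, 17, 48, 16, 37, 9, 8]
  queue [12] -> pop 12, enqueue [10, 14], visited so far: [7, 45, 17, 48, 16, 37, 9, 8, 12]
  queue [10, 14] -> pop 10, enqueue [none], visited so far: [7, 45, 17, 48, 16, 37, 9, 8, 12, 10]
  queue [14] -> pop 14, enqueue [none], visited so far: [7, 45, 17, 48, 16, 37, 9, 8, 12, 10, 14]
Result: [7, 45, 17, 48, 16, 37, 9, 8, 12, 10, 14]


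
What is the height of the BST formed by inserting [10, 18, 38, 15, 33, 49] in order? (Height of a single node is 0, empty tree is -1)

Insertion order: [10, 18, 38, 15, 33, 49]
Tree (level-order array): [10, None, 18, 15, 38, None, None, 33, 49]
Compute height bottom-up (empty subtree = -1):
  height(15) = 1 + max(-1, -1) = 0
  height(33) = 1 + max(-1, -1) = 0
  height(49) = 1 + max(-1, -1) = 0
  height(38) = 1 + max(0, 0) = 1
  height(18) = 1 + max(0, 1) = 2
  height(10) = 1 + max(-1, 2) = 3
Height = 3


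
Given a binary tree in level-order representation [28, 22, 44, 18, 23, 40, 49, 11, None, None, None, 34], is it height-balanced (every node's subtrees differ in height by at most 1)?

Tree (level-order array): [28, 22, 44, 18, 23, 40, 49, 11, None, None, None, 34]
Definition: a tree is height-balanced if, at every node, |h(left) - h(right)| <= 1 (empty subtree has height -1).
Bottom-up per-node check:
  node 11: h_left=-1, h_right=-1, diff=0 [OK], height=0
  node 18: h_left=0, h_right=-1, diff=1 [OK], height=1
  node 23: h_left=-1, h_right=-1, diff=0 [OK], height=0
  node 22: h_left=1, h_right=0, diff=1 [OK], height=2
  node 34: h_left=-1, h_right=-1, diff=0 [OK], height=0
  node 40: h_left=0, h_right=-1, diff=1 [OK], height=1
  node 49: h_left=-1, h_right=-1, diff=0 [OK], height=0
  node 44: h_left=1, h_right=0, diff=1 [OK], height=2
  node 28: h_left=2, h_right=2, diff=0 [OK], height=3
All nodes satisfy the balance condition.
Result: Balanced


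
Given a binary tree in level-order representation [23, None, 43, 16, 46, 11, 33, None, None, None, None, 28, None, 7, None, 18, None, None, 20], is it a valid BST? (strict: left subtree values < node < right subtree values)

Level-order array: [23, None, 43, 16, 46, 11, 33, None, None, None, None, 28, None, 7, None, 18, None, None, 20]
Validate using subtree bounds (lo, hi): at each node, require lo < value < hi,
then recurse left with hi=value and right with lo=value.
Preorder trace (stopping at first violation):
  at node 23 with bounds (-inf, +inf): OK
  at node 43 with bounds (23, +inf): OK
  at node 16 with bounds (23, 43): VIOLATION
Node 16 violates its bound: not (23 < 16 < 43).
Result: Not a valid BST


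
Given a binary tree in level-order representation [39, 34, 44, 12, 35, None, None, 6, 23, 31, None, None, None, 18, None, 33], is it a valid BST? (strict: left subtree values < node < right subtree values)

Level-order array: [39, 34, 44, 12, 35, None, None, 6, 23, 31, None, None, None, 18, None, 33]
Validate using subtree bounds (lo, hi): at each node, require lo < value < hi,
then recurse left with hi=value and right with lo=value.
Preorder trace (stopping at first violation):
  at node 39 with bounds (-inf, +inf): OK
  at node 34 with bounds (-inf, 39): OK
  at node 12 with bounds (-inf, 34): OK
  at node 6 with bounds (-inf, 12): OK
  at node 23 with bounds (12, 34): OK
  at node 18 with bounds (12, 23): OK
  at node 35 with bounds (34, 39): OK
  at node 31 with bounds (34, 35): VIOLATION
Node 31 violates its bound: not (34 < 31 < 35).
Result: Not a valid BST


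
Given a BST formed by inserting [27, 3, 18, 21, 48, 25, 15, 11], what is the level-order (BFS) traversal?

Tree insertion order: [27, 3, 18, 21, 48, 25, 15, 11]
Tree (level-order array): [27, 3, 48, None, 18, None, None, 15, 21, 11, None, None, 25]
BFS from the root, enqueuing left then right child of each popped node:
  queue [27] -> pop 27, enqueue [3, 48], visited so far: [27]
  queue [3, 48] -> pop 3, enqueue [18], visited so far: [27, 3]
  queue [48, 18] -> pop 48, enqueue [none], visited so far: [27, 3, 48]
  queue [18] -> pop 18, enqueue [15, 21], visited so far: [27, 3, 48, 18]
  queue [15, 21] -> pop 15, enqueue [11], visited so far: [27, 3, 48, 18, 15]
  queue [21, 11] -> pop 21, enqueue [25], visited so far: [27, 3, 48, 18, 15, 21]
  queue [11, 25] -> pop 11, enqueue [none], visited so far: [27, 3, 48, 18, 15, 21, 11]
  queue [25] -> pop 25, enqueue [none], visited so far: [27, 3, 48, 18, 15, 21, 11, 25]
Result: [27, 3, 48, 18, 15, 21, 11, 25]


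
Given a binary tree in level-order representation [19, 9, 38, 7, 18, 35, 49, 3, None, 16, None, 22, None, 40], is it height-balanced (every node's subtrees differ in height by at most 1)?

Tree (level-order array): [19, 9, 38, 7, 18, 35, 49, 3, None, 16, None, 22, None, 40]
Definition: a tree is height-balanced if, at every node, |h(left) - h(right)| <= 1 (empty subtree has height -1).
Bottom-up per-node check:
  node 3: h_left=-1, h_right=-1, diff=0 [OK], height=0
  node 7: h_left=0, h_right=-1, diff=1 [OK], height=1
  node 16: h_left=-1, h_right=-1, diff=0 [OK], height=0
  node 18: h_left=0, h_right=-1, diff=1 [OK], height=1
  node 9: h_left=1, h_right=1, diff=0 [OK], height=2
  node 22: h_left=-1, h_right=-1, diff=0 [OK], height=0
  node 35: h_left=0, h_right=-1, diff=1 [OK], height=1
  node 40: h_left=-1, h_right=-1, diff=0 [OK], height=0
  node 49: h_left=0, h_right=-1, diff=1 [OK], height=1
  node 38: h_left=1, h_right=1, diff=0 [OK], height=2
  node 19: h_left=2, h_right=2, diff=0 [OK], height=3
All nodes satisfy the balance condition.
Result: Balanced


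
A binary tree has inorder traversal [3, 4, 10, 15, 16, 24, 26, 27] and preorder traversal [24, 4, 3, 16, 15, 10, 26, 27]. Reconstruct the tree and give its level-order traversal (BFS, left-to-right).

Inorder:  [3, 4, 10, 15, 16, 24, 26, 27]
Preorder: [24, 4, 3, 16, 15, 10, 26, 27]
Algorithm: preorder visits root first, so consume preorder in order;
for each root, split the current inorder slice at that value into
left-subtree inorder and right-subtree inorder, then recurse.
Recursive splits:
  root=24; inorder splits into left=[3, 4, 10, 15, 16], right=[26, 27]
  root=4; inorder splits into left=[3], right=[10, 15, 16]
  root=3; inorder splits into left=[], right=[]
  root=16; inorder splits into left=[10, 15], right=[]
  root=15; inorder splits into left=[10], right=[]
  root=10; inorder splits into left=[], right=[]
  root=26; inorder splits into left=[], right=[27]
  root=27; inorder splits into left=[], right=[]
Reconstructed level-order: [24, 4, 26, 3, 16, 27, 15, 10]


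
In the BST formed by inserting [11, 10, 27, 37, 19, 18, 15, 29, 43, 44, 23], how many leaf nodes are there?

Tree built from: [11, 10, 27, 37, 19, 18, 15, 29, 43, 44, 23]
Tree (level-order array): [11, 10, 27, None, None, 19, 37, 18, 23, 29, 43, 15, None, None, None, None, None, None, 44]
Rule: A leaf has 0 children.
Per-node child counts:
  node 11: 2 child(ren)
  node 10: 0 child(ren)
  node 27: 2 child(ren)
  node 19: 2 child(ren)
  node 18: 1 child(ren)
  node 15: 0 child(ren)
  node 23: 0 child(ren)
  node 37: 2 child(ren)
  node 29: 0 child(ren)
  node 43: 1 child(ren)
  node 44: 0 child(ren)
Matching nodes: [10, 15, 23, 29, 44]
Count of leaf nodes: 5


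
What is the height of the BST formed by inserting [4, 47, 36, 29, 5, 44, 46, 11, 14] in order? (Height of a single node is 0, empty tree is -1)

Insertion order: [4, 47, 36, 29, 5, 44, 46, 11, 14]
Tree (level-order array): [4, None, 47, 36, None, 29, 44, 5, None, None, 46, None, 11, None, None, None, 14]
Compute height bottom-up (empty subtree = -1):
  height(14) = 1 + max(-1, -1) = 0
  height(11) = 1 + max(-1, 0) = 1
  height(5) = 1 + max(-1, 1) = 2
  height(29) = 1 + max(2, -1) = 3
  height(46) = 1 + max(-1, -1) = 0
  height(44) = 1 + max(-1, 0) = 1
  height(36) = 1 + max(3, 1) = 4
  height(47) = 1 + max(4, -1) = 5
  height(4) = 1 + max(-1, 5) = 6
Height = 6


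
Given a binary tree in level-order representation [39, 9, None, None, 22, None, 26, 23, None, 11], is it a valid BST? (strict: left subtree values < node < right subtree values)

Level-order array: [39, 9, None, None, 22, None, 26, 23, None, 11]
Validate using subtree bounds (lo, hi): at each node, require lo < value < hi,
then recurse left with hi=value and right with lo=value.
Preorder trace (stopping at first violation):
  at node 39 with bounds (-inf, +inf): OK
  at node 9 with bounds (-inf, 39): OK
  at node 22 with bounds (9, 39): OK
  at node 26 with bounds (22, 39): OK
  at node 23 with bounds (22, 26): OK
  at node 11 with bounds (22, 23): VIOLATION
Node 11 violates its bound: not (22 < 11 < 23).
Result: Not a valid BST


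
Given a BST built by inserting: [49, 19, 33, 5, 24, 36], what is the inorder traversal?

Tree insertion order: [49, 19, 33, 5, 24, 36]
Tree (level-order array): [49, 19, None, 5, 33, None, None, 24, 36]
Inorder traversal: [5, 19, 24, 33, 36, 49]


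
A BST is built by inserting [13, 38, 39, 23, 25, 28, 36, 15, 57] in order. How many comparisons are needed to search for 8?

Search path for 8: 13
Found: False
Comparisons: 1


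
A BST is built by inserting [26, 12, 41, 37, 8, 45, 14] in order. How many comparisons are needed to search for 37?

Search path for 37: 26 -> 41 -> 37
Found: True
Comparisons: 3


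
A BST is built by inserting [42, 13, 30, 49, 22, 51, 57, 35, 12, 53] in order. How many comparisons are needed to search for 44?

Search path for 44: 42 -> 49
Found: False
Comparisons: 2


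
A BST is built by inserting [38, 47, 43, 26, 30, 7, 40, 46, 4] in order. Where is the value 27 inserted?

Starting tree (level order): [38, 26, 47, 7, 30, 43, None, 4, None, None, None, 40, 46]
Insertion path: 38 -> 26 -> 30
Result: insert 27 as left child of 30
Final tree (level order): [38, 26, 47, 7, 30, 43, None, 4, None, 27, None, 40, 46]


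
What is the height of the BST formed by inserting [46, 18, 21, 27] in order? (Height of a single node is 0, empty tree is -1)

Insertion order: [46, 18, 21, 27]
Tree (level-order array): [46, 18, None, None, 21, None, 27]
Compute height bottom-up (empty subtree = -1):
  height(27) = 1 + max(-1, -1) = 0
  height(21) = 1 + max(-1, 0) = 1
  height(18) = 1 + max(-1, 1) = 2
  height(46) = 1 + max(2, -1) = 3
Height = 3


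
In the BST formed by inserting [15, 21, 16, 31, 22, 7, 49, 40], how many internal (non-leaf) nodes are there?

Tree built from: [15, 21, 16, 31, 22, 7, 49, 40]
Tree (level-order array): [15, 7, 21, None, None, 16, 31, None, None, 22, 49, None, None, 40]
Rule: An internal node has at least one child.
Per-node child counts:
  node 15: 2 child(ren)
  node 7: 0 child(ren)
  node 21: 2 child(ren)
  node 16: 0 child(ren)
  node 31: 2 child(ren)
  node 22: 0 child(ren)
  node 49: 1 child(ren)
  node 40: 0 child(ren)
Matching nodes: [15, 21, 31, 49]
Count of internal (non-leaf) nodes: 4


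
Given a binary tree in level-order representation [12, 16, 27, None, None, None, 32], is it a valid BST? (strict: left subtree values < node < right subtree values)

Level-order array: [12, 16, 27, None, None, None, 32]
Validate using subtree bounds (lo, hi): at each node, require lo < value < hi,
then recurse left with hi=value and right with lo=value.
Preorder trace (stopping at first violation):
  at node 12 with bounds (-inf, +inf): OK
  at node 16 with bounds (-inf, 12): VIOLATION
Node 16 violates its bound: not (-inf < 16 < 12).
Result: Not a valid BST


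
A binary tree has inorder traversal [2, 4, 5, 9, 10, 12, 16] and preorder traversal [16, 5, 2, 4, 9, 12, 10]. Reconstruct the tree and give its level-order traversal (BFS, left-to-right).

Inorder:  [2, 4, 5, 9, 10, 12, 16]
Preorder: [16, 5, 2, 4, 9, 12, 10]
Algorithm: preorder visits root first, so consume preorder in order;
for each root, split the current inorder slice at that value into
left-subtree inorder and right-subtree inorder, then recurse.
Recursive splits:
  root=16; inorder splits into left=[2, 4, 5, 9, 10, 12], right=[]
  root=5; inorder splits into left=[2, 4], right=[9, 10, 12]
  root=2; inorder splits into left=[], right=[4]
  root=4; inorder splits into left=[], right=[]
  root=9; inorder splits into left=[], right=[10, 12]
  root=12; inorder splits into left=[10], right=[]
  root=10; inorder splits into left=[], right=[]
Reconstructed level-order: [16, 5, 2, 9, 4, 12, 10]


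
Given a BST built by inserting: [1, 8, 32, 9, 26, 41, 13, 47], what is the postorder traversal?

Tree insertion order: [1, 8, 32, 9, 26, 41, 13, 47]
Tree (level-order array): [1, None, 8, None, 32, 9, 41, None, 26, None, 47, 13]
Postorder traversal: [13, 26, 9, 47, 41, 32, 8, 1]


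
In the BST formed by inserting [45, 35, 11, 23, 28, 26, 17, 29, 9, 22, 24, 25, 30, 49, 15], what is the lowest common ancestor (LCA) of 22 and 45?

Tree insertion order: [45, 35, 11, 23, 28, 26, 17, 29, 9, 22, 24, 25, 30, 49, 15]
Tree (level-order array): [45, 35, 49, 11, None, None, None, 9, 23, None, None, 17, 28, 15, 22, 26, 29, None, None, None, None, 24, None, None, 30, None, 25]
In a BST, the LCA of p=22, q=45 is the first node v on the
root-to-leaf path with p <= v <= q (go left if both < v, right if both > v).
Walk from root:
  at 45: 22 <= 45 <= 45, this is the LCA
LCA = 45


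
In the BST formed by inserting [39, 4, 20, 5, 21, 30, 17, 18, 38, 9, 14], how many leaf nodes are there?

Tree built from: [39, 4, 20, 5, 21, 30, 17, 18, 38, 9, 14]
Tree (level-order array): [39, 4, None, None, 20, 5, 21, None, 17, None, 30, 9, 18, None, 38, None, 14]
Rule: A leaf has 0 children.
Per-node child counts:
  node 39: 1 child(ren)
  node 4: 1 child(ren)
  node 20: 2 child(ren)
  node 5: 1 child(ren)
  node 17: 2 child(ren)
  node 9: 1 child(ren)
  node 14: 0 child(ren)
  node 18: 0 child(ren)
  node 21: 1 child(ren)
  node 30: 1 child(ren)
  node 38: 0 child(ren)
Matching nodes: [14, 18, 38]
Count of leaf nodes: 3


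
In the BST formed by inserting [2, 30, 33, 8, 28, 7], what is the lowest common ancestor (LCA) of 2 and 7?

Tree insertion order: [2, 30, 33, 8, 28, 7]
Tree (level-order array): [2, None, 30, 8, 33, 7, 28]
In a BST, the LCA of p=2, q=7 is the first node v on the
root-to-leaf path with p <= v <= q (go left if both < v, right if both > v).
Walk from root:
  at 2: 2 <= 2 <= 7, this is the LCA
LCA = 2


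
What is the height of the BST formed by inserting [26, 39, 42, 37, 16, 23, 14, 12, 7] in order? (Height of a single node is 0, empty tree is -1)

Insertion order: [26, 39, 42, 37, 16, 23, 14, 12, 7]
Tree (level-order array): [26, 16, 39, 14, 23, 37, 42, 12, None, None, None, None, None, None, None, 7]
Compute height bottom-up (empty subtree = -1):
  height(7) = 1 + max(-1, -1) = 0
  height(12) = 1 + max(0, -1) = 1
  height(14) = 1 + max(1, -1) = 2
  height(23) = 1 + max(-1, -1) = 0
  height(16) = 1 + max(2, 0) = 3
  height(37) = 1 + max(-1, -1) = 0
  height(42) = 1 + max(-1, -1) = 0
  height(39) = 1 + max(0, 0) = 1
  height(26) = 1 + max(3, 1) = 4
Height = 4


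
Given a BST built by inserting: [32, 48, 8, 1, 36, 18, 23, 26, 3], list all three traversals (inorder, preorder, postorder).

Tree insertion order: [32, 48, 8, 1, 36, 18, 23, 26, 3]
Tree (level-order array): [32, 8, 48, 1, 18, 36, None, None, 3, None, 23, None, None, None, None, None, 26]
Inorder (L, root, R): [1, 3, 8, 18, 23, 26, 32, 36, 48]
Preorder (root, L, R): [32, 8, 1, 3, 18, 23, 26, 48, 36]
Postorder (L, R, root): [3, 1, 26, 23, 18, 8, 36, 48, 32]


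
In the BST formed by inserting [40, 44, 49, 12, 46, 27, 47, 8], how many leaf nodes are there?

Tree built from: [40, 44, 49, 12, 46, 27, 47, 8]
Tree (level-order array): [40, 12, 44, 8, 27, None, 49, None, None, None, None, 46, None, None, 47]
Rule: A leaf has 0 children.
Per-node child counts:
  node 40: 2 child(ren)
  node 12: 2 child(ren)
  node 8: 0 child(ren)
  node 27: 0 child(ren)
  node 44: 1 child(ren)
  node 49: 1 child(ren)
  node 46: 1 child(ren)
  node 47: 0 child(ren)
Matching nodes: [8, 27, 47]
Count of leaf nodes: 3


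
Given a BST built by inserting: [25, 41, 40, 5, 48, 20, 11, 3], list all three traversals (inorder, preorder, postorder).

Tree insertion order: [25, 41, 40, 5, 48, 20, 11, 3]
Tree (level-order array): [25, 5, 41, 3, 20, 40, 48, None, None, 11]
Inorder (L, root, R): [3, 5, 11, 20, 25, 40, 41, 48]
Preorder (root, L, R): [25, 5, 3, 20, 11, 41, 40, 48]
Postorder (L, R, root): [3, 11, 20, 5, 40, 48, 41, 25]


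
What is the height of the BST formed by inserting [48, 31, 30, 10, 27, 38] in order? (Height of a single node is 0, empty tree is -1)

Insertion order: [48, 31, 30, 10, 27, 38]
Tree (level-order array): [48, 31, None, 30, 38, 10, None, None, None, None, 27]
Compute height bottom-up (empty subtree = -1):
  height(27) = 1 + max(-1, -1) = 0
  height(10) = 1 + max(-1, 0) = 1
  height(30) = 1 + max(1, -1) = 2
  height(38) = 1 + max(-1, -1) = 0
  height(31) = 1 + max(2, 0) = 3
  height(48) = 1 + max(3, -1) = 4
Height = 4


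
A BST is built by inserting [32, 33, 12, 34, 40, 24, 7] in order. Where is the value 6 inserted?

Starting tree (level order): [32, 12, 33, 7, 24, None, 34, None, None, None, None, None, 40]
Insertion path: 32 -> 12 -> 7
Result: insert 6 as left child of 7
Final tree (level order): [32, 12, 33, 7, 24, None, 34, 6, None, None, None, None, 40]


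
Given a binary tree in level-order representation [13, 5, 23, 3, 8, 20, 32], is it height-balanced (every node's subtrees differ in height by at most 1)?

Tree (level-order array): [13, 5, 23, 3, 8, 20, 32]
Definition: a tree is height-balanced if, at every node, |h(left) - h(right)| <= 1 (empty subtree has height -1).
Bottom-up per-node check:
  node 3: h_left=-1, h_right=-1, diff=0 [OK], height=0
  node 8: h_left=-1, h_right=-1, diff=0 [OK], height=0
  node 5: h_left=0, h_right=0, diff=0 [OK], height=1
  node 20: h_left=-1, h_right=-1, diff=0 [OK], height=0
  node 32: h_left=-1, h_right=-1, diff=0 [OK], height=0
  node 23: h_left=0, h_right=0, diff=0 [OK], height=1
  node 13: h_left=1, h_right=1, diff=0 [OK], height=2
All nodes satisfy the balance condition.
Result: Balanced
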